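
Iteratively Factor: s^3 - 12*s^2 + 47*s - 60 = (s - 3)*(s^2 - 9*s + 20) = (s - 5)*(s - 3)*(s - 4)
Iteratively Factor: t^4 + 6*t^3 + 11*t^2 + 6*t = (t)*(t^3 + 6*t^2 + 11*t + 6) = t*(t + 1)*(t^2 + 5*t + 6) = t*(t + 1)*(t + 2)*(t + 3)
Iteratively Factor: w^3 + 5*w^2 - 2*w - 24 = (w + 3)*(w^2 + 2*w - 8) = (w + 3)*(w + 4)*(w - 2)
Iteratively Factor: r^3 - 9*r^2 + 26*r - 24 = (r - 3)*(r^2 - 6*r + 8) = (r - 4)*(r - 3)*(r - 2)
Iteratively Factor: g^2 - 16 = (g - 4)*(g + 4)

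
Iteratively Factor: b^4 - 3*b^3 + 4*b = (b - 2)*(b^3 - b^2 - 2*b) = b*(b - 2)*(b^2 - b - 2) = b*(b - 2)^2*(b + 1)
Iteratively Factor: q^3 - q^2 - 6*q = (q)*(q^2 - q - 6) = q*(q - 3)*(q + 2)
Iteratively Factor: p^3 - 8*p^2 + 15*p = (p - 3)*(p^2 - 5*p) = p*(p - 3)*(p - 5)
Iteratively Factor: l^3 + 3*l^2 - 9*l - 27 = (l - 3)*(l^2 + 6*l + 9) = (l - 3)*(l + 3)*(l + 3)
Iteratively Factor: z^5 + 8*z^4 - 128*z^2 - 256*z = (z)*(z^4 + 8*z^3 - 128*z - 256) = z*(z - 4)*(z^3 + 12*z^2 + 48*z + 64) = z*(z - 4)*(z + 4)*(z^2 + 8*z + 16) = z*(z - 4)*(z + 4)^2*(z + 4)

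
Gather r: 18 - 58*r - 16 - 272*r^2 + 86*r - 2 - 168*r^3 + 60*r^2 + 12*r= -168*r^3 - 212*r^2 + 40*r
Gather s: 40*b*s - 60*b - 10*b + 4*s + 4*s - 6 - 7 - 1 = -70*b + s*(40*b + 8) - 14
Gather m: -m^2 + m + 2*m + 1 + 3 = -m^2 + 3*m + 4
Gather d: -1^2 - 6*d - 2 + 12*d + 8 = 6*d + 5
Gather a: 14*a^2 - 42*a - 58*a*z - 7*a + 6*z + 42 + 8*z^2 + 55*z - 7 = 14*a^2 + a*(-58*z - 49) + 8*z^2 + 61*z + 35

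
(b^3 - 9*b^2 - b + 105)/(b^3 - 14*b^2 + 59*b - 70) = (b + 3)/(b - 2)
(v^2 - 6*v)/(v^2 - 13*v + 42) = v/(v - 7)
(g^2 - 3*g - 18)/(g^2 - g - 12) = (g - 6)/(g - 4)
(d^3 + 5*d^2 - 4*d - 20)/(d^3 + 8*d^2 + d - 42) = (d^2 + 7*d + 10)/(d^2 + 10*d + 21)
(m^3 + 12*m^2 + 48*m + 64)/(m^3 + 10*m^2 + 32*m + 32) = (m + 4)/(m + 2)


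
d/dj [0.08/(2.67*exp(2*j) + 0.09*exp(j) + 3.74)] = (-0.4272*exp(j) - 0.0072)*exp(j)/(2.67*exp(2*j) + 0.09*exp(j) + 3.74)^2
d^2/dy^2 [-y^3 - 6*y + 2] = -6*y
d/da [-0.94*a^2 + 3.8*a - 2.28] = 3.8 - 1.88*a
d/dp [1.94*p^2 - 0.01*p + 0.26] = 3.88*p - 0.01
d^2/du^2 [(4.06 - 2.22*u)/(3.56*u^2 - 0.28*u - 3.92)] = ((2.22*u - 4.06)*(7.12*u - 0.28)*(14.24*u - 0.56) + (47.4192*u - 30.1504)*(-3.56*u^2 + 0.28*u + 3.92))/(-3.56*u^2 + 0.28*u + 3.92)^3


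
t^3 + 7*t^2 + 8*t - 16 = (t - 1)*(t + 4)^2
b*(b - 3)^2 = b^3 - 6*b^2 + 9*b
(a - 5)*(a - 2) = a^2 - 7*a + 10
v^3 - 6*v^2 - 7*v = v*(v - 7)*(v + 1)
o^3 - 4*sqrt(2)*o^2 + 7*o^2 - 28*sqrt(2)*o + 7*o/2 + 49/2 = (o + 7)*(o - 7*sqrt(2)/2)*(o - sqrt(2)/2)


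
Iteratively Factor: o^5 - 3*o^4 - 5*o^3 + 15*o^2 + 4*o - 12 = (o + 2)*(o^4 - 5*o^3 + 5*o^2 + 5*o - 6) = (o - 1)*(o + 2)*(o^3 - 4*o^2 + o + 6) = (o - 2)*(o - 1)*(o + 2)*(o^2 - 2*o - 3) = (o - 2)*(o - 1)*(o + 1)*(o + 2)*(o - 3)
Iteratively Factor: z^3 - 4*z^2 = (z)*(z^2 - 4*z) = z^2*(z - 4)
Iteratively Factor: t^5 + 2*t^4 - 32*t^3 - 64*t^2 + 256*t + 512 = (t - 4)*(t^4 + 6*t^3 - 8*t^2 - 96*t - 128) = (t - 4)*(t + 4)*(t^3 + 2*t^2 - 16*t - 32) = (t - 4)^2*(t + 4)*(t^2 + 6*t + 8) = (t - 4)^2*(t + 4)^2*(t + 2)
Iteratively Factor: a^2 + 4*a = (a)*(a + 4)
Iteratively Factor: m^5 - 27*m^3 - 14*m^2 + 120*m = (m)*(m^4 - 27*m^2 - 14*m + 120) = m*(m - 5)*(m^3 + 5*m^2 - 2*m - 24) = m*(m - 5)*(m + 3)*(m^2 + 2*m - 8) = m*(m - 5)*(m - 2)*(m + 3)*(m + 4)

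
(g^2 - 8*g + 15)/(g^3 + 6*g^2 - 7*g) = (g^2 - 8*g + 15)/(g*(g^2 + 6*g - 7))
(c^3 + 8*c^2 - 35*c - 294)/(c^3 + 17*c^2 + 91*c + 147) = (c - 6)/(c + 3)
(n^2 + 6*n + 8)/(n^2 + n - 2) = (n + 4)/(n - 1)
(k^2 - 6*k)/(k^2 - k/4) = 4*(k - 6)/(4*k - 1)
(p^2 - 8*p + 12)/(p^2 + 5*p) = (p^2 - 8*p + 12)/(p*(p + 5))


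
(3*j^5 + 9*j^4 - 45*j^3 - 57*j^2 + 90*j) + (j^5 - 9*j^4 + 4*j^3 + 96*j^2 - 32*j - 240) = 4*j^5 - 41*j^3 + 39*j^2 + 58*j - 240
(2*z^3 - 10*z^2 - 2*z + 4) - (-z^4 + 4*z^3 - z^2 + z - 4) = z^4 - 2*z^3 - 9*z^2 - 3*z + 8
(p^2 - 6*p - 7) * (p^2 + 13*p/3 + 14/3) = p^4 - 5*p^3/3 - 85*p^2/3 - 175*p/3 - 98/3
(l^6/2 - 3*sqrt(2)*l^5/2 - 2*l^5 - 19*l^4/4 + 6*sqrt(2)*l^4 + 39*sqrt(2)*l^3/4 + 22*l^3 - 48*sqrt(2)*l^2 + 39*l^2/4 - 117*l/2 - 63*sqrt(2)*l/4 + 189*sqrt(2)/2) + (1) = l^6/2 - 3*sqrt(2)*l^5/2 - 2*l^5 - 19*l^4/4 + 6*sqrt(2)*l^4 + 39*sqrt(2)*l^3/4 + 22*l^3 - 48*sqrt(2)*l^2 + 39*l^2/4 - 117*l/2 - 63*sqrt(2)*l/4 + 1 + 189*sqrt(2)/2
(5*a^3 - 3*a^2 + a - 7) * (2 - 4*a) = -20*a^4 + 22*a^3 - 10*a^2 + 30*a - 14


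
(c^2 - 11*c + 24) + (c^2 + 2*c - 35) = 2*c^2 - 9*c - 11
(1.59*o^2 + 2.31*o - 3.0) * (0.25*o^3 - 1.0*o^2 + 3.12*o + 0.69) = 0.3975*o^5 - 1.0125*o^4 + 1.9008*o^3 + 11.3043*o^2 - 7.7661*o - 2.07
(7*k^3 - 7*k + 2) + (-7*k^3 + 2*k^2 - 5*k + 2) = 2*k^2 - 12*k + 4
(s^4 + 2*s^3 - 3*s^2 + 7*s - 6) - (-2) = s^4 + 2*s^3 - 3*s^2 + 7*s - 4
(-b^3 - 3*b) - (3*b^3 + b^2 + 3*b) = -4*b^3 - b^2 - 6*b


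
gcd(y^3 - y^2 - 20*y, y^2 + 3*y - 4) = y + 4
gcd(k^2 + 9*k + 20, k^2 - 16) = k + 4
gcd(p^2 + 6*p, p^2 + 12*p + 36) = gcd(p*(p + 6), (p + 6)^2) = p + 6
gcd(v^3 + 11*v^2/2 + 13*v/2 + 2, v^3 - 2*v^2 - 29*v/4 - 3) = v + 1/2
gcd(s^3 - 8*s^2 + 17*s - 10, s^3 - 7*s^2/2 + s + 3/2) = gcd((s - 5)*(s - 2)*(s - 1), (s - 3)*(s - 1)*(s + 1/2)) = s - 1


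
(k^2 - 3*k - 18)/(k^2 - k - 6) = (-k^2 + 3*k + 18)/(-k^2 + k + 6)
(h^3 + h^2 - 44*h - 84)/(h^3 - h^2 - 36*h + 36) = (h^2 - 5*h - 14)/(h^2 - 7*h + 6)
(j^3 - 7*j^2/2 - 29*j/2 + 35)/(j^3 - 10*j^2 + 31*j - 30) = (j + 7/2)/(j - 3)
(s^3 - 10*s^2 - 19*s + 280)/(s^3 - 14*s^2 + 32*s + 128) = (s^2 - 2*s - 35)/(s^2 - 6*s - 16)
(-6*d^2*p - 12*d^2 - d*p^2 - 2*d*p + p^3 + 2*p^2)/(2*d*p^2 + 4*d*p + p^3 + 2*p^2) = (-3*d + p)/p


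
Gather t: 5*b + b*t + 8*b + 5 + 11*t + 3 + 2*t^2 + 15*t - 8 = 13*b + 2*t^2 + t*(b + 26)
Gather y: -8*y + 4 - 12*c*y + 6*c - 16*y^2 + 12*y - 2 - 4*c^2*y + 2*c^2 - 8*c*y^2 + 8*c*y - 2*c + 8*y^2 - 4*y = 2*c^2 + 4*c + y^2*(-8*c - 8) + y*(-4*c^2 - 4*c) + 2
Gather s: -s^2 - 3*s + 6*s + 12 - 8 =-s^2 + 3*s + 4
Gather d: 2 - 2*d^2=2 - 2*d^2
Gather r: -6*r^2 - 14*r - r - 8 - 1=-6*r^2 - 15*r - 9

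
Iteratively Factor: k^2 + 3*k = (k + 3)*(k)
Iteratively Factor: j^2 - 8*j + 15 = (j - 3)*(j - 5)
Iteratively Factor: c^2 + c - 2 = (c + 2)*(c - 1)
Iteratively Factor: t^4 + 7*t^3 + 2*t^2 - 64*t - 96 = (t + 4)*(t^3 + 3*t^2 - 10*t - 24) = (t + 4)^2*(t^2 - t - 6) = (t - 3)*(t + 4)^2*(t + 2)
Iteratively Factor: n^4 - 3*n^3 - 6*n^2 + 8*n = (n - 1)*(n^3 - 2*n^2 - 8*n) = n*(n - 1)*(n^2 - 2*n - 8) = n*(n - 4)*(n - 1)*(n + 2)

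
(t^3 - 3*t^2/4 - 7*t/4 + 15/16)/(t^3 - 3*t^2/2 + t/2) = (t^2 - t/4 - 15/8)/(t*(t - 1))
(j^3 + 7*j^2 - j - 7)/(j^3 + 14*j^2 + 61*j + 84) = (j^2 - 1)/(j^2 + 7*j + 12)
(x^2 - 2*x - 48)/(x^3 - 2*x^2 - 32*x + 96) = (x - 8)/(x^2 - 8*x + 16)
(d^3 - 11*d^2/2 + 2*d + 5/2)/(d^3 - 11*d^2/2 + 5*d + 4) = (d^2 - 6*d + 5)/(d^2 - 6*d + 8)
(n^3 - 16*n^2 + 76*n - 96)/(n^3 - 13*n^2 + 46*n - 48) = (n - 6)/(n - 3)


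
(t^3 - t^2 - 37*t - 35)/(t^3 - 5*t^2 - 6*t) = (t^2 - 2*t - 35)/(t*(t - 6))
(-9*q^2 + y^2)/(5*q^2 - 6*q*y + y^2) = (-9*q^2 + y^2)/(5*q^2 - 6*q*y + y^2)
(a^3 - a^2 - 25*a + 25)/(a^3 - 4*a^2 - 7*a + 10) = (a + 5)/(a + 2)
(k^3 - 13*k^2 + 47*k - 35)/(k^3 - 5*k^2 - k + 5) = (k - 7)/(k + 1)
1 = 1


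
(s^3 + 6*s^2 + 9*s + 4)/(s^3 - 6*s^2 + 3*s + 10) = (s^2 + 5*s + 4)/(s^2 - 7*s + 10)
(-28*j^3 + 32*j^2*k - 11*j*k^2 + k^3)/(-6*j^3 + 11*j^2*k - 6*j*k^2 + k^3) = (14*j^2 - 9*j*k + k^2)/(3*j^2 - 4*j*k + k^2)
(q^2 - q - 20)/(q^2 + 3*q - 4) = (q - 5)/(q - 1)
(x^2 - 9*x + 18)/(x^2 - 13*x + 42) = (x - 3)/(x - 7)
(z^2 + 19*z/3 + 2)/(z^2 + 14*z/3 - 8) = (3*z + 1)/(3*z - 4)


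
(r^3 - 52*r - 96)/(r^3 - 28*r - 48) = (-r^3 + 52*r + 96)/(-r^3 + 28*r + 48)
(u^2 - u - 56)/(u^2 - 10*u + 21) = (u^2 - u - 56)/(u^2 - 10*u + 21)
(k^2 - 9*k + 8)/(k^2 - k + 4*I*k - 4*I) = (k - 8)/(k + 4*I)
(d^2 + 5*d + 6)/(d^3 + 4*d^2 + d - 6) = 1/(d - 1)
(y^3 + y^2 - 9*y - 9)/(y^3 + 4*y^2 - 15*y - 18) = (y + 3)/(y + 6)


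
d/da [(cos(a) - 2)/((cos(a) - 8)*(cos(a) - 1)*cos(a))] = (75*cos(a) - 15*cos(2*a) + cos(3*a) - 47)*sin(a)/(2*(cos(a) - 8)^2*(cos(a) - 1)^2*cos(a)^2)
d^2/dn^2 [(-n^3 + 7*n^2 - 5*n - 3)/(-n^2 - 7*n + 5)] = 6*(36*n^3 - 67*n^2 + 71*n + 54)/(n^6 + 21*n^5 + 132*n^4 + 133*n^3 - 660*n^2 + 525*n - 125)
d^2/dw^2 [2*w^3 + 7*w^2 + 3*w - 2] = 12*w + 14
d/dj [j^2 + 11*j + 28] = 2*j + 11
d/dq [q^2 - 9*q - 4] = 2*q - 9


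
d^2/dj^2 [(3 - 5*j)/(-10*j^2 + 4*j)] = (125*j^3 - 225*j^2 + 90*j - 12)/(j^3*(125*j^3 - 150*j^2 + 60*j - 8))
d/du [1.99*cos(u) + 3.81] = -1.99*sin(u)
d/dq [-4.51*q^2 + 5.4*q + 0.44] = 5.4 - 9.02*q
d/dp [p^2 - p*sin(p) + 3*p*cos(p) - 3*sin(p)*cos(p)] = -3*p*sin(p) - p*cos(p) + 2*p - sin(p) + 3*cos(p) - 3*cos(2*p)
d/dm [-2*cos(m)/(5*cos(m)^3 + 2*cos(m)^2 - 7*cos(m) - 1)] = 32*(-10*cos(m)^3 - 2*cos(m)^2 - 1)*sin(m)/(-13*cos(m) + 4*cos(2*m) + 5*cos(3*m))^2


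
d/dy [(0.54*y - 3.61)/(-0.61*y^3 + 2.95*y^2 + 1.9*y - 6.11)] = (0.6588*y^3 - 8.1993*y^2 + 21.299*y + 3.5596)/(0.3721*y^6 - 3.599*y^5 + 6.3845*y^4 + 18.6642*y^3 - 32.439*y^2 - 23.218*y + 37.3321)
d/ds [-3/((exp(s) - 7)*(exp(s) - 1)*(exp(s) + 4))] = (3*(exp(s) - 7)*(exp(s) - 1) + 3*(exp(s) - 7)*(exp(s) + 4) + 3*(exp(s) - 1)*(exp(s) + 4))/(4*(exp(s) - 7)^2*(exp(s) + 4)^2*sinh(s/2)^2)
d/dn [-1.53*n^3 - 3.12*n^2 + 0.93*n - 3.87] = -4.59*n^2 - 6.24*n + 0.93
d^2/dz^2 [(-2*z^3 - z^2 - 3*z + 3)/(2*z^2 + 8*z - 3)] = 2*(-136*z^3 + 162*z^2 + 36*z + 129)/(8*z^6 + 96*z^5 + 348*z^4 + 224*z^3 - 522*z^2 + 216*z - 27)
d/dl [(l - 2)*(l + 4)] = 2*l + 2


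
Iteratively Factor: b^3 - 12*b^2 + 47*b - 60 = (b - 4)*(b^2 - 8*b + 15) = (b - 4)*(b - 3)*(b - 5)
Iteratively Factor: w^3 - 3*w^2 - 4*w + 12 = (w - 2)*(w^2 - w - 6) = (w - 2)*(w + 2)*(w - 3)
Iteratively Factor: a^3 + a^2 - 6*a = (a - 2)*(a^2 + 3*a) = a*(a - 2)*(a + 3)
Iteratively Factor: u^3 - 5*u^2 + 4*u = (u - 4)*(u^2 - u) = (u - 4)*(u - 1)*(u)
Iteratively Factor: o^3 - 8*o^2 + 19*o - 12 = (o - 3)*(o^2 - 5*o + 4) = (o - 4)*(o - 3)*(o - 1)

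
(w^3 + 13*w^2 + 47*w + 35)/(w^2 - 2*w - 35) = (w^2 + 8*w + 7)/(w - 7)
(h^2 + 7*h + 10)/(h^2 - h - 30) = (h + 2)/(h - 6)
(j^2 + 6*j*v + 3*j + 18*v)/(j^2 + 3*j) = (j + 6*v)/j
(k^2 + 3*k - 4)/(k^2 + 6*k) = (k^2 + 3*k - 4)/(k*(k + 6))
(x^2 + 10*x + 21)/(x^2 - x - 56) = (x + 3)/(x - 8)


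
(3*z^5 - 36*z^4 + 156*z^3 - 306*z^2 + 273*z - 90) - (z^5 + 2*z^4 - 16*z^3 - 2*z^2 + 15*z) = 2*z^5 - 38*z^4 + 172*z^3 - 304*z^2 + 258*z - 90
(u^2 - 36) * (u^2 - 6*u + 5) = u^4 - 6*u^3 - 31*u^2 + 216*u - 180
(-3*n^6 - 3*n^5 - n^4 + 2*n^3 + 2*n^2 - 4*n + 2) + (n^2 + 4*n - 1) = -3*n^6 - 3*n^5 - n^4 + 2*n^3 + 3*n^2 + 1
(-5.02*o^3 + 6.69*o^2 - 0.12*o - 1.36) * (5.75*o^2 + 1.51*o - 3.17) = -28.865*o^5 + 30.8873*o^4 + 25.3253*o^3 - 29.2085*o^2 - 1.6732*o + 4.3112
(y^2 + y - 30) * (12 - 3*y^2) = -3*y^4 - 3*y^3 + 102*y^2 + 12*y - 360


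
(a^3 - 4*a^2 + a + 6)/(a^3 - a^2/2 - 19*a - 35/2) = 2*(a^2 - 5*a + 6)/(2*a^2 - 3*a - 35)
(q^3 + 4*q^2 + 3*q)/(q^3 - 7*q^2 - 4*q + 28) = q*(q^2 + 4*q + 3)/(q^3 - 7*q^2 - 4*q + 28)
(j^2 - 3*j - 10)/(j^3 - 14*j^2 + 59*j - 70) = (j + 2)/(j^2 - 9*j + 14)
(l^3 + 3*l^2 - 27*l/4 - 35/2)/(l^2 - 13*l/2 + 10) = (l^2 + 11*l/2 + 7)/(l - 4)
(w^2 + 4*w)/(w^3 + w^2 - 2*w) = (w + 4)/(w^2 + w - 2)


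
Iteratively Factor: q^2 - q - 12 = (q + 3)*(q - 4)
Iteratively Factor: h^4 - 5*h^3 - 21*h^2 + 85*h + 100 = (h - 5)*(h^3 - 21*h - 20) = (h - 5)*(h + 4)*(h^2 - 4*h - 5) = (h - 5)*(h + 1)*(h + 4)*(h - 5)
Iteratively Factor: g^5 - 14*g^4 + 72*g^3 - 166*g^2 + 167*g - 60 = (g - 1)*(g^4 - 13*g^3 + 59*g^2 - 107*g + 60) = (g - 5)*(g - 1)*(g^3 - 8*g^2 + 19*g - 12) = (g - 5)*(g - 4)*(g - 1)*(g^2 - 4*g + 3) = (g - 5)*(g - 4)*(g - 1)^2*(g - 3)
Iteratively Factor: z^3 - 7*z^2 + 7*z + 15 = (z + 1)*(z^2 - 8*z + 15) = (z - 3)*(z + 1)*(z - 5)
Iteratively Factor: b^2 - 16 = (b + 4)*(b - 4)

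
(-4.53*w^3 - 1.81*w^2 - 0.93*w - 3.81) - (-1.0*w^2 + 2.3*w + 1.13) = -4.53*w^3 - 0.81*w^2 - 3.23*w - 4.94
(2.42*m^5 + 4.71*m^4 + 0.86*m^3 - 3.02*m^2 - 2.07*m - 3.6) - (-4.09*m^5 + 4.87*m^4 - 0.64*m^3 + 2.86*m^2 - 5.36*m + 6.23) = 6.51*m^5 - 0.16*m^4 + 1.5*m^3 - 5.88*m^2 + 3.29*m - 9.83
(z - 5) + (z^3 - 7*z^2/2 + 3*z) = z^3 - 7*z^2/2 + 4*z - 5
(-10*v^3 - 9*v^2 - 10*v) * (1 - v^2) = 10*v^5 + 9*v^4 - 9*v^2 - 10*v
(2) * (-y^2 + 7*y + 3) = -2*y^2 + 14*y + 6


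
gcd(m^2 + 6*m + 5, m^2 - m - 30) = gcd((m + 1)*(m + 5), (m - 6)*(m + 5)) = m + 5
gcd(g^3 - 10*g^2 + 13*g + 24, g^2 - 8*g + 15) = g - 3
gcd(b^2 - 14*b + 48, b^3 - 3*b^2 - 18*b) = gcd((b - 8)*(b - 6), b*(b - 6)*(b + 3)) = b - 6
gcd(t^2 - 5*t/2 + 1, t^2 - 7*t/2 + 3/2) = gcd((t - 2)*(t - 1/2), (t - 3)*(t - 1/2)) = t - 1/2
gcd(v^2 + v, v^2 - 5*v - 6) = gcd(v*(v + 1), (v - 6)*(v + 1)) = v + 1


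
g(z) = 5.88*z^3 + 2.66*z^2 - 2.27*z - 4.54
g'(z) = 17.64*z^2 + 5.32*z - 2.27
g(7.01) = 2135.76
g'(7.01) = 901.85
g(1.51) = 18.34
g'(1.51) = 45.98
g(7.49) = 2598.40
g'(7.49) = 1027.18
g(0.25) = -4.85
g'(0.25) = 0.16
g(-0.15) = -4.16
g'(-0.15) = -2.67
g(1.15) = 5.31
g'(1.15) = 27.18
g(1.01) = 1.94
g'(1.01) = 21.10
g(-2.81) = -107.62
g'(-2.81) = 122.07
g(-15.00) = -19216.99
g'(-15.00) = 3886.93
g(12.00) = 10511.90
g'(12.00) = 2601.73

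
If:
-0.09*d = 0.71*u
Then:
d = -7.88888888888889*u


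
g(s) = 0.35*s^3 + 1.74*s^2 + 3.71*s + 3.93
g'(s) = 1.05*s^2 + 3.48*s + 3.71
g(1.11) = 10.67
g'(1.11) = 8.87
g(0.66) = 7.24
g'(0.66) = 6.46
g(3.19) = 44.83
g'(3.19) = 25.50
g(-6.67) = -47.26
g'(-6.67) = 27.21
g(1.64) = 16.24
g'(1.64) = 12.24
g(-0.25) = 3.11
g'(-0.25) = 2.91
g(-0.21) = 3.22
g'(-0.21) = 3.03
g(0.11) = 4.36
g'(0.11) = 4.11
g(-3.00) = -0.99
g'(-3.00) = 2.72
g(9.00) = 433.41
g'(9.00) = 120.08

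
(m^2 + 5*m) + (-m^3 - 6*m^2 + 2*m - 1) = -m^3 - 5*m^2 + 7*m - 1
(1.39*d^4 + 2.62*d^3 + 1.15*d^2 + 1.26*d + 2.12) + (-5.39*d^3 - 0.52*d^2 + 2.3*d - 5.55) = 1.39*d^4 - 2.77*d^3 + 0.63*d^2 + 3.56*d - 3.43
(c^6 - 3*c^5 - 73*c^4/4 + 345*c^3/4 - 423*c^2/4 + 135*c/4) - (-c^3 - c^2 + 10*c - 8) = c^6 - 3*c^5 - 73*c^4/4 + 349*c^3/4 - 419*c^2/4 + 95*c/4 + 8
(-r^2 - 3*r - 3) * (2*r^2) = -2*r^4 - 6*r^3 - 6*r^2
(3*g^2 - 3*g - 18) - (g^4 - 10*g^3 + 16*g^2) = -g^4 + 10*g^3 - 13*g^2 - 3*g - 18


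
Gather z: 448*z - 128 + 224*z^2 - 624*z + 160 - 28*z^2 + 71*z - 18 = 196*z^2 - 105*z + 14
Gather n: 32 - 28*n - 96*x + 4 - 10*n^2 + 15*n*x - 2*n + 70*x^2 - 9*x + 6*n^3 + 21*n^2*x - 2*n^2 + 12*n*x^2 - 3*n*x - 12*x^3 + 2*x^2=6*n^3 + n^2*(21*x - 12) + n*(12*x^2 + 12*x - 30) - 12*x^3 + 72*x^2 - 105*x + 36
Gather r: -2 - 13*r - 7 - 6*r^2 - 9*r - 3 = -6*r^2 - 22*r - 12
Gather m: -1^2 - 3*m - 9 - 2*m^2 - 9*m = -2*m^2 - 12*m - 10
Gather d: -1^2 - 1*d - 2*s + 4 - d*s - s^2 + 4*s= d*(-s - 1) - s^2 + 2*s + 3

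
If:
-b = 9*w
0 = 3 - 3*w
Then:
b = -9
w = 1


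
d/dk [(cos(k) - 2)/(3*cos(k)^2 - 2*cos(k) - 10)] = (3*cos(k)^2 - 12*cos(k) + 14)*sin(k)/(3*sin(k)^2 + 2*cos(k) + 7)^2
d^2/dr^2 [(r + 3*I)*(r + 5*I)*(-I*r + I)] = -6*I*r + 16 + 2*I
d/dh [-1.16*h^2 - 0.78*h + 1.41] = -2.32*h - 0.78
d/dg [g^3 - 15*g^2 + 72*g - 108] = 3*g^2 - 30*g + 72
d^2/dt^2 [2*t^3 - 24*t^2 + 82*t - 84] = 12*t - 48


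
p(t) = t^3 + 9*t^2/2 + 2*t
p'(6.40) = 182.48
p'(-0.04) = 1.64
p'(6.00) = 164.00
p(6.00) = 390.00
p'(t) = 3*t^2 + 9*t + 2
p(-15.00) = -2392.50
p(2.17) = 35.75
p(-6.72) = -113.69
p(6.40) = 459.26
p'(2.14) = 35.00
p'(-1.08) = -4.22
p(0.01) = 0.02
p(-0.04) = -0.07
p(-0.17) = -0.21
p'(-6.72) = 77.00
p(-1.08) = 1.83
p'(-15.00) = 542.00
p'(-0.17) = 0.56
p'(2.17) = 35.66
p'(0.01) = 2.09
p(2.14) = 34.69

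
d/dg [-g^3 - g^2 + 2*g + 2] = -3*g^2 - 2*g + 2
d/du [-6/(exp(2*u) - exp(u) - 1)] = (12*exp(u) - 6)*exp(u)/(-exp(2*u) + exp(u) + 1)^2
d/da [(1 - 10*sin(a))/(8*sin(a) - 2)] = 3*cos(a)/(4*sin(a) - 1)^2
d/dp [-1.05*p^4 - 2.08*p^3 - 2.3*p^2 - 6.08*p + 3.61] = -4.2*p^3 - 6.24*p^2 - 4.6*p - 6.08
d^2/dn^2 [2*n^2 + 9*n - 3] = 4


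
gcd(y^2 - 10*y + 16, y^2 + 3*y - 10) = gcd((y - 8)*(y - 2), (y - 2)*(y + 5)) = y - 2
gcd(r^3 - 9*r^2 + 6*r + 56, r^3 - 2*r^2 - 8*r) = r^2 - 2*r - 8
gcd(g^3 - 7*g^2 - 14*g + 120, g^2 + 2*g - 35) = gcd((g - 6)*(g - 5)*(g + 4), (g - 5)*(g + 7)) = g - 5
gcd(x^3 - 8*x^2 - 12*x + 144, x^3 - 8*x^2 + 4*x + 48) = x - 6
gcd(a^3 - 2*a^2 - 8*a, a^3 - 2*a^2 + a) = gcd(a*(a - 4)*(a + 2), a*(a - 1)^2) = a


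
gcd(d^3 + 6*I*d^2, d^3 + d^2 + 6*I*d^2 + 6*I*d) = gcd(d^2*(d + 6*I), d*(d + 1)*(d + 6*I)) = d^2 + 6*I*d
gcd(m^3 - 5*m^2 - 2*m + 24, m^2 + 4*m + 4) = m + 2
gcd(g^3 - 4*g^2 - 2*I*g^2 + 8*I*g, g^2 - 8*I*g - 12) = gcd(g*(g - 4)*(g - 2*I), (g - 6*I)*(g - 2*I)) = g - 2*I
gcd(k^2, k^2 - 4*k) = k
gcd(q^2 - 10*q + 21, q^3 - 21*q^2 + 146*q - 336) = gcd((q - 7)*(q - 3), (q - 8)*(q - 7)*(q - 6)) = q - 7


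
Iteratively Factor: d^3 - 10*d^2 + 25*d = (d)*(d^2 - 10*d + 25) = d*(d - 5)*(d - 5)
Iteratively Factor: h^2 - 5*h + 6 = (h - 2)*(h - 3)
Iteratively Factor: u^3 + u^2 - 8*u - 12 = (u + 2)*(u^2 - u - 6) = (u + 2)^2*(u - 3)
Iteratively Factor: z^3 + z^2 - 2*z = (z + 2)*(z^2 - z) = (z - 1)*(z + 2)*(z)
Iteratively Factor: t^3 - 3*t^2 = (t)*(t^2 - 3*t) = t*(t - 3)*(t)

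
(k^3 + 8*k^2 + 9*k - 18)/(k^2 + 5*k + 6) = (k^2 + 5*k - 6)/(k + 2)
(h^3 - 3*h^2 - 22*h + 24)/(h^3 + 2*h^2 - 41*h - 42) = (h^2 + 3*h - 4)/(h^2 + 8*h + 7)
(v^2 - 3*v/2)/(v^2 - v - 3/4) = 2*v/(2*v + 1)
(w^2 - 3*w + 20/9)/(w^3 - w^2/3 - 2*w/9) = (-9*w^2 + 27*w - 20)/(w*(-9*w^2 + 3*w + 2))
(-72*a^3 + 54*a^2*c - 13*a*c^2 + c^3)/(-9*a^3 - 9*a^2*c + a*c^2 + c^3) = (24*a^2 - 10*a*c + c^2)/(3*a^2 + 4*a*c + c^2)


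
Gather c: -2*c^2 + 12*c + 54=-2*c^2 + 12*c + 54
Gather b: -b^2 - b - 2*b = -b^2 - 3*b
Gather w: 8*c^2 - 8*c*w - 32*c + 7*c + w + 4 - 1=8*c^2 - 25*c + w*(1 - 8*c) + 3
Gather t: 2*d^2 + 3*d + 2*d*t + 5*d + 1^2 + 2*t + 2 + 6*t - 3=2*d^2 + 8*d + t*(2*d + 8)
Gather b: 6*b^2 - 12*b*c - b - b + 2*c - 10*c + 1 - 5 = 6*b^2 + b*(-12*c - 2) - 8*c - 4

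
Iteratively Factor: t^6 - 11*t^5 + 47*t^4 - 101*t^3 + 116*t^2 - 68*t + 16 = (t - 1)*(t^5 - 10*t^4 + 37*t^3 - 64*t^2 + 52*t - 16) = (t - 1)^2*(t^4 - 9*t^3 + 28*t^2 - 36*t + 16) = (t - 4)*(t - 1)^2*(t^3 - 5*t^2 + 8*t - 4) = (t - 4)*(t - 1)^3*(t^2 - 4*t + 4) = (t - 4)*(t - 2)*(t - 1)^3*(t - 2)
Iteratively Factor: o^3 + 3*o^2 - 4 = (o + 2)*(o^2 + o - 2) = (o + 2)^2*(o - 1)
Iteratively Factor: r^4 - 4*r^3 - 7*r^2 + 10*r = (r - 1)*(r^3 - 3*r^2 - 10*r) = r*(r - 1)*(r^2 - 3*r - 10) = r*(r - 1)*(r + 2)*(r - 5)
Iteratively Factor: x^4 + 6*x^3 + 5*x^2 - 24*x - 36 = (x + 3)*(x^3 + 3*x^2 - 4*x - 12) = (x + 3)^2*(x^2 - 4) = (x - 2)*(x + 3)^2*(x + 2)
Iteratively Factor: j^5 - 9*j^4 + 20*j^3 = (j - 5)*(j^4 - 4*j^3) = j*(j - 5)*(j^3 - 4*j^2) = j^2*(j - 5)*(j^2 - 4*j) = j^3*(j - 5)*(j - 4)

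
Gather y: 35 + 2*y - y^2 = -y^2 + 2*y + 35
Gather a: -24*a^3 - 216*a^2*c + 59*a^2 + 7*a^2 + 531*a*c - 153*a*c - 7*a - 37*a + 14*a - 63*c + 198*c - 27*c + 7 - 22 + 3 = -24*a^3 + a^2*(66 - 216*c) + a*(378*c - 30) + 108*c - 12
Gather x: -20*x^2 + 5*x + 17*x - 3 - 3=-20*x^2 + 22*x - 6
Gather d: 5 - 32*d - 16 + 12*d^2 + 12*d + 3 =12*d^2 - 20*d - 8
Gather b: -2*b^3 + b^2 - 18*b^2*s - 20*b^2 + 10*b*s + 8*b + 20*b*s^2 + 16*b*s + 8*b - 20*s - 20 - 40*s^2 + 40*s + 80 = -2*b^3 + b^2*(-18*s - 19) + b*(20*s^2 + 26*s + 16) - 40*s^2 + 20*s + 60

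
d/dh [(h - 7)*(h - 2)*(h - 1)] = 3*h^2 - 20*h + 23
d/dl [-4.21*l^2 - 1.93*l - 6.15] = -8.42*l - 1.93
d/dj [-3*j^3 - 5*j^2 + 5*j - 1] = -9*j^2 - 10*j + 5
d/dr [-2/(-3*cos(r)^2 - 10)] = 24*sin(2*r)/(3*cos(2*r) + 23)^2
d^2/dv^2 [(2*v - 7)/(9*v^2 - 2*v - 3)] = 2*((67 - 54*v)*(-9*v^2 + 2*v + 3) - 4*(2*v - 7)*(9*v - 1)^2)/(-9*v^2 + 2*v + 3)^3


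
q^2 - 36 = (q - 6)*(q + 6)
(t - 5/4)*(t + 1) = t^2 - t/4 - 5/4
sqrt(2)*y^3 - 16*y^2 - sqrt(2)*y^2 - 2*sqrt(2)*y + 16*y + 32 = (y - 2)*(y - 8*sqrt(2))*(sqrt(2)*y + sqrt(2))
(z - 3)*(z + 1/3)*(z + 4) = z^3 + 4*z^2/3 - 35*z/3 - 4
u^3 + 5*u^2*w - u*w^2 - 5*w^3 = (u - w)*(u + w)*(u + 5*w)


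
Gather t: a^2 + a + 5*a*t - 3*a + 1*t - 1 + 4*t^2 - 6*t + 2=a^2 - 2*a + 4*t^2 + t*(5*a - 5) + 1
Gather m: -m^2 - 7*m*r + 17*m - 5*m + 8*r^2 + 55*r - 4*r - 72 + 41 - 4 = -m^2 + m*(12 - 7*r) + 8*r^2 + 51*r - 35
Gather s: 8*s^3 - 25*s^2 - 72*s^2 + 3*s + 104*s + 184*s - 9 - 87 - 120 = 8*s^3 - 97*s^2 + 291*s - 216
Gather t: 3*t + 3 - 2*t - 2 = t + 1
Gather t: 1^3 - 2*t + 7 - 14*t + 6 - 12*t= 14 - 28*t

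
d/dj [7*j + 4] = 7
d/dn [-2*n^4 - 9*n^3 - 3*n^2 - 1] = n*(-8*n^2 - 27*n - 6)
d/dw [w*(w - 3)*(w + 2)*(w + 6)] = 4*w^3 + 15*w^2 - 24*w - 36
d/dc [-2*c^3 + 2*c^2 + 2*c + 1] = -6*c^2 + 4*c + 2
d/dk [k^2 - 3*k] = 2*k - 3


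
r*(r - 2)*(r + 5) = r^3 + 3*r^2 - 10*r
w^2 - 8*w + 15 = (w - 5)*(w - 3)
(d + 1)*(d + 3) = d^2 + 4*d + 3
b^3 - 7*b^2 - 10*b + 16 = (b - 8)*(b - 1)*(b + 2)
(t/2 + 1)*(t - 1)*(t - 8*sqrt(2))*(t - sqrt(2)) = t^4/2 - 9*sqrt(2)*t^3/2 + t^3/2 - 9*sqrt(2)*t^2/2 + 7*t^2 + 8*t + 9*sqrt(2)*t - 16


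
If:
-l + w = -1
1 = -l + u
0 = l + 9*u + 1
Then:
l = -1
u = 0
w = -2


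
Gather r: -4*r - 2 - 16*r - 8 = -20*r - 10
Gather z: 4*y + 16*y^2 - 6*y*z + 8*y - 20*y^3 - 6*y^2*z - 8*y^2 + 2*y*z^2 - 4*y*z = -20*y^3 + 8*y^2 + 2*y*z^2 + 12*y + z*(-6*y^2 - 10*y)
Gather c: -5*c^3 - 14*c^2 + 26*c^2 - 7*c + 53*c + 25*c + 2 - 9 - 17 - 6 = -5*c^3 + 12*c^2 + 71*c - 30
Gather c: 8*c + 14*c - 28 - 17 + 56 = 22*c + 11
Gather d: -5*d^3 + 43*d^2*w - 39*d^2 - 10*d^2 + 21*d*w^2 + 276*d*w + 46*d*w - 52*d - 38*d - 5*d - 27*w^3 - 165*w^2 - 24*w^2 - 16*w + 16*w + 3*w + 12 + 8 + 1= -5*d^3 + d^2*(43*w - 49) + d*(21*w^2 + 322*w - 95) - 27*w^3 - 189*w^2 + 3*w + 21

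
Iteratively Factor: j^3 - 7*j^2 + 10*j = (j)*(j^2 - 7*j + 10) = j*(j - 5)*(j - 2)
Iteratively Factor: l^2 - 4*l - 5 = (l + 1)*(l - 5)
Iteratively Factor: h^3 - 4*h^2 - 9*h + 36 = (h - 3)*(h^2 - h - 12) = (h - 3)*(h + 3)*(h - 4)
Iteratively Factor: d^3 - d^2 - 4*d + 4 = (d + 2)*(d^2 - 3*d + 2) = (d - 1)*(d + 2)*(d - 2)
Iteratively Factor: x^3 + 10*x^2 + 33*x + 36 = (x + 3)*(x^2 + 7*x + 12) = (x + 3)*(x + 4)*(x + 3)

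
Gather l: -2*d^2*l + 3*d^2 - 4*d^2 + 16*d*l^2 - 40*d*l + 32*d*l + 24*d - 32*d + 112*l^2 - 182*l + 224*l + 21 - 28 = -d^2 - 8*d + l^2*(16*d + 112) + l*(-2*d^2 - 8*d + 42) - 7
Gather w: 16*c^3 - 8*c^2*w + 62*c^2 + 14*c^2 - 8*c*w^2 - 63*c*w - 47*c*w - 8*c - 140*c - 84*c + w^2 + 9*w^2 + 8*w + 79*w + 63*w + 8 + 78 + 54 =16*c^3 + 76*c^2 - 232*c + w^2*(10 - 8*c) + w*(-8*c^2 - 110*c + 150) + 140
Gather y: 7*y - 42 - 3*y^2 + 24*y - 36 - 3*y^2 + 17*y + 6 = -6*y^2 + 48*y - 72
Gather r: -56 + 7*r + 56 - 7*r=0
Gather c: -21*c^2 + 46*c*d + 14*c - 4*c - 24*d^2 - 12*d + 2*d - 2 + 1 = -21*c^2 + c*(46*d + 10) - 24*d^2 - 10*d - 1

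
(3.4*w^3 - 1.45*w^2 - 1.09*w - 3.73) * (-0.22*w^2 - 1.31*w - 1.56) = -0.748*w^5 - 4.135*w^4 - 3.1647*w^3 + 4.5105*w^2 + 6.5867*w + 5.8188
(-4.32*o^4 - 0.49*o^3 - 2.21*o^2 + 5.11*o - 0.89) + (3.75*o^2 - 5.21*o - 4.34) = -4.32*o^4 - 0.49*o^3 + 1.54*o^2 - 0.0999999999999996*o - 5.23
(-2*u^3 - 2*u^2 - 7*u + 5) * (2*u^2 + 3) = -4*u^5 - 4*u^4 - 20*u^3 + 4*u^2 - 21*u + 15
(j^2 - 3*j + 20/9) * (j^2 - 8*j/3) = j^4 - 17*j^3/3 + 92*j^2/9 - 160*j/27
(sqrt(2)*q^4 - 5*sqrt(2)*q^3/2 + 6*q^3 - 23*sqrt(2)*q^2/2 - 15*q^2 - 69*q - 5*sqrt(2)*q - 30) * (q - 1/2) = sqrt(2)*q^5 - 3*sqrt(2)*q^4 + 6*q^4 - 18*q^3 - 41*sqrt(2)*q^3/4 - 123*q^2/2 + 3*sqrt(2)*q^2/4 + 5*sqrt(2)*q/2 + 9*q/2 + 15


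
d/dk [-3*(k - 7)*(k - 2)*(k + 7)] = -9*k^2 + 12*k + 147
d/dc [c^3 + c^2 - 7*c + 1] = 3*c^2 + 2*c - 7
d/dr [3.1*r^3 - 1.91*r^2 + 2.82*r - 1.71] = 9.3*r^2 - 3.82*r + 2.82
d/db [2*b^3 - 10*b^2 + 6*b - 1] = 6*b^2 - 20*b + 6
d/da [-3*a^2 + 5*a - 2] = 5 - 6*a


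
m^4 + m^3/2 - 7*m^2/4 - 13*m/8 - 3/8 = (m - 3/2)*(m + 1/2)^2*(m + 1)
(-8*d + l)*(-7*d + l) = 56*d^2 - 15*d*l + l^2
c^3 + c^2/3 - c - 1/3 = (c - 1)*(c + 1/3)*(c + 1)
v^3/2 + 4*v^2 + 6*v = v*(v/2 + 1)*(v + 6)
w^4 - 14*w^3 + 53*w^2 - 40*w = w*(w - 8)*(w - 5)*(w - 1)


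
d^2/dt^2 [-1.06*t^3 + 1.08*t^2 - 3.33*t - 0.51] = 2.16 - 6.36*t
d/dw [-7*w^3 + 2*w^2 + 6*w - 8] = -21*w^2 + 4*w + 6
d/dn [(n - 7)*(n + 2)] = 2*n - 5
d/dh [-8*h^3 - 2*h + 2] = -24*h^2 - 2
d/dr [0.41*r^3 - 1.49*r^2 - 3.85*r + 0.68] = 1.23*r^2 - 2.98*r - 3.85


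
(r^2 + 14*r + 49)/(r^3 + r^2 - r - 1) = (r^2 + 14*r + 49)/(r^3 + r^2 - r - 1)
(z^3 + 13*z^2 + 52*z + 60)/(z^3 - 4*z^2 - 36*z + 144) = (z^2 + 7*z + 10)/(z^2 - 10*z + 24)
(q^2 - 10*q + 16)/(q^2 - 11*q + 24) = (q - 2)/(q - 3)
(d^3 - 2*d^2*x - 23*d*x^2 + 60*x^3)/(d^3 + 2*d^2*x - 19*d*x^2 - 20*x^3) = (d - 3*x)/(d + x)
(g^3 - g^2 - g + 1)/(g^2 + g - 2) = (g^2 - 1)/(g + 2)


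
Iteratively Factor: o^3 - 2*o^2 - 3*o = (o)*(o^2 - 2*o - 3) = o*(o - 3)*(o + 1)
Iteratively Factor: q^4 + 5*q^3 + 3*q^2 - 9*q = (q)*(q^3 + 5*q^2 + 3*q - 9) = q*(q - 1)*(q^2 + 6*q + 9) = q*(q - 1)*(q + 3)*(q + 3)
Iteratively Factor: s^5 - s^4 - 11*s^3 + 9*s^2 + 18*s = (s + 3)*(s^4 - 4*s^3 + s^2 + 6*s) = (s + 1)*(s + 3)*(s^3 - 5*s^2 + 6*s) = (s - 2)*(s + 1)*(s + 3)*(s^2 - 3*s) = (s - 3)*(s - 2)*(s + 1)*(s + 3)*(s)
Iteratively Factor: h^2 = (h)*(h)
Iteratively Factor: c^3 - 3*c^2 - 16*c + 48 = (c - 3)*(c^2 - 16) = (c - 4)*(c - 3)*(c + 4)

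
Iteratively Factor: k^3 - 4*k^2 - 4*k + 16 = (k - 2)*(k^2 - 2*k - 8) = (k - 4)*(k - 2)*(k + 2)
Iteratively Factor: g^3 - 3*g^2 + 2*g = (g)*(g^2 - 3*g + 2) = g*(g - 1)*(g - 2)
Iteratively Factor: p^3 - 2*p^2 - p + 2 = (p - 2)*(p^2 - 1) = (p - 2)*(p - 1)*(p + 1)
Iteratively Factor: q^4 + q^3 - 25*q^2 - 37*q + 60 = (q - 1)*(q^3 + 2*q^2 - 23*q - 60) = (q - 5)*(q - 1)*(q^2 + 7*q + 12) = (q - 5)*(q - 1)*(q + 4)*(q + 3)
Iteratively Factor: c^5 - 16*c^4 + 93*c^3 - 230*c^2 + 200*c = (c)*(c^4 - 16*c^3 + 93*c^2 - 230*c + 200) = c*(c - 5)*(c^3 - 11*c^2 + 38*c - 40) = c*(c - 5)*(c - 2)*(c^2 - 9*c + 20) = c*(c - 5)*(c - 4)*(c - 2)*(c - 5)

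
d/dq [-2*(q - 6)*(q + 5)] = 2 - 4*q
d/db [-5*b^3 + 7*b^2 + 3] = b*(14 - 15*b)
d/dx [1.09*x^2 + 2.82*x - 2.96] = 2.18*x + 2.82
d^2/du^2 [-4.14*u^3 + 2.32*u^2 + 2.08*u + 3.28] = 4.64 - 24.84*u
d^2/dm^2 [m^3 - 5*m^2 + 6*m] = 6*m - 10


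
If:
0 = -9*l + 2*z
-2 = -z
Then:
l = 4/9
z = 2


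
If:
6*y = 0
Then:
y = 0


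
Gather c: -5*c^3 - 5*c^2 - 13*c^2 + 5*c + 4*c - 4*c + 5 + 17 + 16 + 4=-5*c^3 - 18*c^2 + 5*c + 42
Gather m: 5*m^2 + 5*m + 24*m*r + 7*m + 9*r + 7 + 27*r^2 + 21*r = 5*m^2 + m*(24*r + 12) + 27*r^2 + 30*r + 7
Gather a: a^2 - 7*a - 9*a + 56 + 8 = a^2 - 16*a + 64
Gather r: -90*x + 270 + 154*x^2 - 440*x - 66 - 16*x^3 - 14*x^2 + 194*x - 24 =-16*x^3 + 140*x^2 - 336*x + 180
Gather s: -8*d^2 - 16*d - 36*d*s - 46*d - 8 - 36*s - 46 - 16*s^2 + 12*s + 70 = -8*d^2 - 62*d - 16*s^2 + s*(-36*d - 24) + 16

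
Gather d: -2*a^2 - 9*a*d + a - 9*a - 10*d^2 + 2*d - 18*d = -2*a^2 - 8*a - 10*d^2 + d*(-9*a - 16)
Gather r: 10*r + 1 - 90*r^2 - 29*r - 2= -90*r^2 - 19*r - 1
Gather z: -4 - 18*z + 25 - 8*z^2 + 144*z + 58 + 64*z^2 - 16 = 56*z^2 + 126*z + 63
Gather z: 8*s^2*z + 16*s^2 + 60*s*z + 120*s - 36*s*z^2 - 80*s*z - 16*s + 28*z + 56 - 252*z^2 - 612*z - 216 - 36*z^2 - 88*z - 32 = 16*s^2 + 104*s + z^2*(-36*s - 288) + z*(8*s^2 - 20*s - 672) - 192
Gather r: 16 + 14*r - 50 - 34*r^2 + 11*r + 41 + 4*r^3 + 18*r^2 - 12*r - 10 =4*r^3 - 16*r^2 + 13*r - 3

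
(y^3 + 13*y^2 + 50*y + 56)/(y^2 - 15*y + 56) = (y^3 + 13*y^2 + 50*y + 56)/(y^2 - 15*y + 56)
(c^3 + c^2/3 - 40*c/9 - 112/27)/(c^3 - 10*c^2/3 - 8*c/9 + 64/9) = (9*c^2 - 9*c - 28)/(3*(3*c^2 - 14*c + 16))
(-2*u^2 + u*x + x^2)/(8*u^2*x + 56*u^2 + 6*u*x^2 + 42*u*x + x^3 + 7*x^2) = (-u + x)/(4*u*x + 28*u + x^2 + 7*x)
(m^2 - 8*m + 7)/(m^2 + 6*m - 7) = (m - 7)/(m + 7)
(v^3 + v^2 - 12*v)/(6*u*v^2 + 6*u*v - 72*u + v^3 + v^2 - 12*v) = v/(6*u + v)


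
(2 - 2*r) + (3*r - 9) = r - 7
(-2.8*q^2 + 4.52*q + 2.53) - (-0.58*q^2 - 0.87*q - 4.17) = -2.22*q^2 + 5.39*q + 6.7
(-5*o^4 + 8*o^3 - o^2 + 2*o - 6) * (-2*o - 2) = 10*o^5 - 6*o^4 - 14*o^3 - 2*o^2 + 8*o + 12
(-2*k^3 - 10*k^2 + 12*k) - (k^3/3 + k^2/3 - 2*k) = -7*k^3/3 - 31*k^2/3 + 14*k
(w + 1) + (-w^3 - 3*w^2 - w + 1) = -w^3 - 3*w^2 + 2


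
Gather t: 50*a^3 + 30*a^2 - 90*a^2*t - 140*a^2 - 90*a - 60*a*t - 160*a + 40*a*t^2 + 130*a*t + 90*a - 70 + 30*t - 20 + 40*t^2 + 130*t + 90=50*a^3 - 110*a^2 - 160*a + t^2*(40*a + 40) + t*(-90*a^2 + 70*a + 160)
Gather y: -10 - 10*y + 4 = -10*y - 6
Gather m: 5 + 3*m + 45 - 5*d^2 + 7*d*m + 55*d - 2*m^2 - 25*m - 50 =-5*d^2 + 55*d - 2*m^2 + m*(7*d - 22)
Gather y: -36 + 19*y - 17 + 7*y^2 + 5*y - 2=7*y^2 + 24*y - 55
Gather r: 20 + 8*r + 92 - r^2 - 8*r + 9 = 121 - r^2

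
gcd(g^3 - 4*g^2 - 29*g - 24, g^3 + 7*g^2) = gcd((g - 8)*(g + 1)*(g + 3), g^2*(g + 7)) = 1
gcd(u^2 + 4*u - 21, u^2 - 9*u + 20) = 1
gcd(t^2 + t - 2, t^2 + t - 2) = t^2 + t - 2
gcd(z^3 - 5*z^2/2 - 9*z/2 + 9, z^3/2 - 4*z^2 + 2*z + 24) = z + 2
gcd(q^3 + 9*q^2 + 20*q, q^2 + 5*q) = q^2 + 5*q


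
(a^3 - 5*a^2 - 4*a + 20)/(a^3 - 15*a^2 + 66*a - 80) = (a + 2)/(a - 8)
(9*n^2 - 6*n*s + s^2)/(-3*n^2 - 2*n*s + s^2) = (-3*n + s)/(n + s)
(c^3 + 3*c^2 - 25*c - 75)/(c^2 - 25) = c + 3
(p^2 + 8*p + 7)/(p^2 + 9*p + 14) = (p + 1)/(p + 2)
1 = 1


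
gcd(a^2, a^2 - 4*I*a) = a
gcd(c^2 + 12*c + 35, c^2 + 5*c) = c + 5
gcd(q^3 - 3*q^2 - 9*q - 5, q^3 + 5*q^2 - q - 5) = q + 1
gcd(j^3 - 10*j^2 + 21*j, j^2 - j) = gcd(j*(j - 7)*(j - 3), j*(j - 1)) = j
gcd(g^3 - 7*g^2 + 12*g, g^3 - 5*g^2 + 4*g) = g^2 - 4*g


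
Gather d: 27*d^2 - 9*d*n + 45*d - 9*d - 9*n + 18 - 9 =27*d^2 + d*(36 - 9*n) - 9*n + 9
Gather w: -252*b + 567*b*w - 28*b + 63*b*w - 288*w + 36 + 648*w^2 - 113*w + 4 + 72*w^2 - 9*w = -280*b + 720*w^2 + w*(630*b - 410) + 40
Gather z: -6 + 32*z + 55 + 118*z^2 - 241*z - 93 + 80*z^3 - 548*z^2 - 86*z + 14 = 80*z^3 - 430*z^2 - 295*z - 30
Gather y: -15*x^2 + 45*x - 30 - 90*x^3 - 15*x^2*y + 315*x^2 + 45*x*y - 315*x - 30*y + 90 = -90*x^3 + 300*x^2 - 270*x + y*(-15*x^2 + 45*x - 30) + 60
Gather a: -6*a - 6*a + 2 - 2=-12*a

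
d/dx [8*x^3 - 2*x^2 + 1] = 4*x*(6*x - 1)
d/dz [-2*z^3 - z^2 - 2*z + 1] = -6*z^2 - 2*z - 2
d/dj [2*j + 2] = 2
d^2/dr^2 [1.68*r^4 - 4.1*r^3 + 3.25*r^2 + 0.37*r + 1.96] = 20.16*r^2 - 24.6*r + 6.5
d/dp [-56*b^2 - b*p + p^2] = -b + 2*p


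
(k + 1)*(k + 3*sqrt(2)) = k^2 + k + 3*sqrt(2)*k + 3*sqrt(2)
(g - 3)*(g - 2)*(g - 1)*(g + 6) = g^4 - 25*g^2 + 60*g - 36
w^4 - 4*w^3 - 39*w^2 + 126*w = w*(w - 7)*(w - 3)*(w + 6)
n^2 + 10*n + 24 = (n + 4)*(n + 6)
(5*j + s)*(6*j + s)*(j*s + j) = 30*j^3*s + 30*j^3 + 11*j^2*s^2 + 11*j^2*s + j*s^3 + j*s^2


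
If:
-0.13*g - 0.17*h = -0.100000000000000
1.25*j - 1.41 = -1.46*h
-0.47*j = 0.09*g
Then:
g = -0.41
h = 0.90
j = 0.08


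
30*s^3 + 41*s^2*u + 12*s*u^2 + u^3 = (s + u)*(5*s + u)*(6*s + u)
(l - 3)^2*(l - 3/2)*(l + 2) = l^4 - 11*l^3/2 + 3*l^2 + 45*l/2 - 27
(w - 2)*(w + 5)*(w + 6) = w^3 + 9*w^2 + 8*w - 60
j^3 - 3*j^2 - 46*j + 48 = (j - 8)*(j - 1)*(j + 6)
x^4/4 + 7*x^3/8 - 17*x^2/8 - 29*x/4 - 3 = (x/4 + 1/2)*(x - 3)*(x + 1/2)*(x + 4)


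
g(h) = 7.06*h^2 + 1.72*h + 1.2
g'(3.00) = 44.08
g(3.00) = 69.90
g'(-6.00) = -83.00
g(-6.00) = 245.04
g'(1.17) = 18.24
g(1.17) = 12.88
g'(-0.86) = -10.42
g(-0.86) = 4.94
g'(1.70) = 25.72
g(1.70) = 24.53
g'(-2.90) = -39.23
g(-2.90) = 55.59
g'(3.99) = 58.06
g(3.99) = 120.46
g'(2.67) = 39.42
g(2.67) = 56.12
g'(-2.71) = -36.55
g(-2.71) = 48.39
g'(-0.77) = -9.15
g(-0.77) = 4.06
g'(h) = 14.12*h + 1.72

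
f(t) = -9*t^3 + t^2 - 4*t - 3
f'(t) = -27*t^2 + 2*t - 4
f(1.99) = -77.93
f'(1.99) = -106.94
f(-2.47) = 148.60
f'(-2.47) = -173.66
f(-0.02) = -2.92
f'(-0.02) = -4.05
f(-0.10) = -2.58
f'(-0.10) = -4.47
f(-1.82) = 61.85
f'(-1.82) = -97.07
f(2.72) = -187.59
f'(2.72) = -198.32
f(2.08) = -87.98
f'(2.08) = -116.65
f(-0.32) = -1.32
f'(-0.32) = -7.40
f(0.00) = -3.00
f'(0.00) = -4.00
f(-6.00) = 2001.00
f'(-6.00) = -988.00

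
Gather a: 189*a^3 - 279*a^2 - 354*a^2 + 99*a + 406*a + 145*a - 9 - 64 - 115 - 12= 189*a^3 - 633*a^2 + 650*a - 200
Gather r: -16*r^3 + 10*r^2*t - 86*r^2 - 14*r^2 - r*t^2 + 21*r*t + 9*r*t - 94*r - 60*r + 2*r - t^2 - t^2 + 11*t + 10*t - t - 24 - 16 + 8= -16*r^3 + r^2*(10*t - 100) + r*(-t^2 + 30*t - 152) - 2*t^2 + 20*t - 32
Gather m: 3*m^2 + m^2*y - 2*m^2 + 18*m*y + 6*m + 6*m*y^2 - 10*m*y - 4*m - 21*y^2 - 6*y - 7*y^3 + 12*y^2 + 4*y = m^2*(y + 1) + m*(6*y^2 + 8*y + 2) - 7*y^3 - 9*y^2 - 2*y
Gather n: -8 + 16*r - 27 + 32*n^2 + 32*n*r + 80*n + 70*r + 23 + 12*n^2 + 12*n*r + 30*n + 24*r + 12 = 44*n^2 + n*(44*r + 110) + 110*r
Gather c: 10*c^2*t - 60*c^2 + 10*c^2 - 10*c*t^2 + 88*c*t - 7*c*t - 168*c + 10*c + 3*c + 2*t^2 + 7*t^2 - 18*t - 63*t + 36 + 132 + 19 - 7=c^2*(10*t - 50) + c*(-10*t^2 + 81*t - 155) + 9*t^2 - 81*t + 180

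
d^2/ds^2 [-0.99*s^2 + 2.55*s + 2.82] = -1.98000000000000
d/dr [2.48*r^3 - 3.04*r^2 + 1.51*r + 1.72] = 7.44*r^2 - 6.08*r + 1.51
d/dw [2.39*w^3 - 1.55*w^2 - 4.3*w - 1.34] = 7.17*w^2 - 3.1*w - 4.3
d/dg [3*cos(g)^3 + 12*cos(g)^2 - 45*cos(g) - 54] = 3*(-3*cos(g)^2 - 8*cos(g) + 15)*sin(g)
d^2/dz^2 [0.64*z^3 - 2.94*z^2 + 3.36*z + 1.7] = 3.84*z - 5.88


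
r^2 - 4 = (r - 2)*(r + 2)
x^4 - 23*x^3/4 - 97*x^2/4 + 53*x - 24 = (x - 8)*(x - 1)*(x - 3/4)*(x + 4)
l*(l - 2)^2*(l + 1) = l^4 - 3*l^3 + 4*l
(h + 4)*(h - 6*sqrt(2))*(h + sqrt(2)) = h^3 - 5*sqrt(2)*h^2 + 4*h^2 - 20*sqrt(2)*h - 12*h - 48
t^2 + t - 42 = (t - 6)*(t + 7)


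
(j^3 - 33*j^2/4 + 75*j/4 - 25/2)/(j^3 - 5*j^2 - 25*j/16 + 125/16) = 4*(j - 2)/(4*j + 5)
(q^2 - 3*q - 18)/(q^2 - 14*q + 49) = (q^2 - 3*q - 18)/(q^2 - 14*q + 49)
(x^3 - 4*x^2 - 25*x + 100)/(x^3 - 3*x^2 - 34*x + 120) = (x + 5)/(x + 6)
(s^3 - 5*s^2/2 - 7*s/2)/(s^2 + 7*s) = (2*s^2 - 5*s - 7)/(2*(s + 7))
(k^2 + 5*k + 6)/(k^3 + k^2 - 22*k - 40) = (k + 3)/(k^2 - k - 20)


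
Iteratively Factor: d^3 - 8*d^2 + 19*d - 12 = (d - 1)*(d^2 - 7*d + 12) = (d - 3)*(d - 1)*(d - 4)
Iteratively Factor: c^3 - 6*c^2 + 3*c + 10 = (c + 1)*(c^2 - 7*c + 10) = (c - 5)*(c + 1)*(c - 2)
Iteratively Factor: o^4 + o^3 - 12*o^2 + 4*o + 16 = (o - 2)*(o^3 + 3*o^2 - 6*o - 8) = (o - 2)*(o + 4)*(o^2 - o - 2) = (o - 2)*(o + 1)*(o + 4)*(o - 2)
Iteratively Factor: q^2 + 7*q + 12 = (q + 4)*(q + 3)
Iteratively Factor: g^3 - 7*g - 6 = (g + 1)*(g^2 - g - 6) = (g - 3)*(g + 1)*(g + 2)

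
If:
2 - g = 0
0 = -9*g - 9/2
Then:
No Solution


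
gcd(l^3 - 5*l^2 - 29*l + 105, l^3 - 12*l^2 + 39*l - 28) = l - 7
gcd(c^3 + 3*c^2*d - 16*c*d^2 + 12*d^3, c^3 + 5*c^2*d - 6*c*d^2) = c^2 + 5*c*d - 6*d^2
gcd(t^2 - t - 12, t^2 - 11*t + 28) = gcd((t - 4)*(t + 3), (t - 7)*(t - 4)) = t - 4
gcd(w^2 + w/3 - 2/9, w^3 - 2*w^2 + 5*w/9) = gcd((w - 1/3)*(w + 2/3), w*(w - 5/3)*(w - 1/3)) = w - 1/3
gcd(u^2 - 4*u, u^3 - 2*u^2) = u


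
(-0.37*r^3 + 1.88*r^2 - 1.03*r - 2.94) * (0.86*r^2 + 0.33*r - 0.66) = -0.3182*r^5 + 1.4947*r^4 - 0.0212000000000001*r^3 - 4.1091*r^2 - 0.2904*r + 1.9404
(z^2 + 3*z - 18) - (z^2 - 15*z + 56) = 18*z - 74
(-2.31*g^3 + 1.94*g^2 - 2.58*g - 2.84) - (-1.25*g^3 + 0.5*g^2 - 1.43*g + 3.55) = -1.06*g^3 + 1.44*g^2 - 1.15*g - 6.39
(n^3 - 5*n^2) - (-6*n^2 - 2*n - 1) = n^3 + n^2 + 2*n + 1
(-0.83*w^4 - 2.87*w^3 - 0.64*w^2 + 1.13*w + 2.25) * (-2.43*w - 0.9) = 2.0169*w^5 + 7.7211*w^4 + 4.1382*w^3 - 2.1699*w^2 - 6.4845*w - 2.025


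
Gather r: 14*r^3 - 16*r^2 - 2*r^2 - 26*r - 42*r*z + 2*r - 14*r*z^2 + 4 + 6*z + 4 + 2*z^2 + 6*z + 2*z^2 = 14*r^3 - 18*r^2 + r*(-14*z^2 - 42*z - 24) + 4*z^2 + 12*z + 8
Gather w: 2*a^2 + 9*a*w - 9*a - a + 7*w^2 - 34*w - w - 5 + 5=2*a^2 - 10*a + 7*w^2 + w*(9*a - 35)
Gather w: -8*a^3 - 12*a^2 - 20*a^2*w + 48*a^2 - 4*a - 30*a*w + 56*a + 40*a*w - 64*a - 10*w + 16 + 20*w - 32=-8*a^3 + 36*a^2 - 12*a + w*(-20*a^2 + 10*a + 10) - 16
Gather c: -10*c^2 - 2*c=-10*c^2 - 2*c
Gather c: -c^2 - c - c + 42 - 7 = -c^2 - 2*c + 35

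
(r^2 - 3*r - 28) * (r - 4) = r^3 - 7*r^2 - 16*r + 112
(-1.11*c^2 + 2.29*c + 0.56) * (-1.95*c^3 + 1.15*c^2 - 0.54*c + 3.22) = 2.1645*c^5 - 5.742*c^4 + 2.1409*c^3 - 4.1668*c^2 + 7.0714*c + 1.8032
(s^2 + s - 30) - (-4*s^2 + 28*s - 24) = 5*s^2 - 27*s - 6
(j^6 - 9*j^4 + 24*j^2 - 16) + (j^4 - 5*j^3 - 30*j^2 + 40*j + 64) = j^6 - 8*j^4 - 5*j^3 - 6*j^2 + 40*j + 48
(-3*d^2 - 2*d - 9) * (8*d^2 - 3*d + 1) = -24*d^4 - 7*d^3 - 69*d^2 + 25*d - 9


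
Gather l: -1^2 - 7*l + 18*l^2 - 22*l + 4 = 18*l^2 - 29*l + 3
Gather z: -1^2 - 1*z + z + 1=0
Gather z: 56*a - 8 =56*a - 8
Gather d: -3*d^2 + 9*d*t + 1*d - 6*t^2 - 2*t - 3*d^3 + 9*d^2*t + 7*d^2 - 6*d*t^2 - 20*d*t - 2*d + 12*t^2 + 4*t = -3*d^3 + d^2*(9*t + 4) + d*(-6*t^2 - 11*t - 1) + 6*t^2 + 2*t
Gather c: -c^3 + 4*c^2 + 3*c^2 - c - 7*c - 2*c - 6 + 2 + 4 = -c^3 + 7*c^2 - 10*c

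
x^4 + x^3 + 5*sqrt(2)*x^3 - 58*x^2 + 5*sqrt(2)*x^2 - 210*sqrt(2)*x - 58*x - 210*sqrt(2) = (x + 1)*(x - 5*sqrt(2))*(x + 3*sqrt(2))*(x + 7*sqrt(2))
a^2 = a^2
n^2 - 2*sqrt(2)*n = n*(n - 2*sqrt(2))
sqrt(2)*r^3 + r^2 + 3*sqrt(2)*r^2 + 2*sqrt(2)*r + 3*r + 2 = (r + 1)*(r + 2)*(sqrt(2)*r + 1)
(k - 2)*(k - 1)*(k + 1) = k^3 - 2*k^2 - k + 2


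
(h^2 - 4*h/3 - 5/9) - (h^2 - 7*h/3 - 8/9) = h + 1/3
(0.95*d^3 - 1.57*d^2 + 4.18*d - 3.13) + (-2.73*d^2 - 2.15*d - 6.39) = 0.95*d^3 - 4.3*d^2 + 2.03*d - 9.52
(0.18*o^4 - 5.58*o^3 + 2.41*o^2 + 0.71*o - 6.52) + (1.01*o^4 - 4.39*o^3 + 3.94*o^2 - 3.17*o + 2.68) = 1.19*o^4 - 9.97*o^3 + 6.35*o^2 - 2.46*o - 3.84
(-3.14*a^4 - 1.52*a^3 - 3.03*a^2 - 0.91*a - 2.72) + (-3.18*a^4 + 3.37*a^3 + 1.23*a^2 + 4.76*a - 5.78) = -6.32*a^4 + 1.85*a^3 - 1.8*a^2 + 3.85*a - 8.5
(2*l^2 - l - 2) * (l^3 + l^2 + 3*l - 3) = 2*l^5 + l^4 + 3*l^3 - 11*l^2 - 3*l + 6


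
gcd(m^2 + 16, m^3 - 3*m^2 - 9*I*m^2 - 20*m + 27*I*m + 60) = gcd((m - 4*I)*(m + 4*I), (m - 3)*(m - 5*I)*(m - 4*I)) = m - 4*I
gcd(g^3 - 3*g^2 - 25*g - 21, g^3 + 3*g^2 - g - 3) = g^2 + 4*g + 3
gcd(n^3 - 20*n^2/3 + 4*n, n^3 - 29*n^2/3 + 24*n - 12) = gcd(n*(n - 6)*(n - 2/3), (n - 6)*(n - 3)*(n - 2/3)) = n^2 - 20*n/3 + 4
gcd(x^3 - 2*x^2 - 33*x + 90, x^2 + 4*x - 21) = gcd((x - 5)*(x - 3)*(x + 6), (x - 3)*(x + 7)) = x - 3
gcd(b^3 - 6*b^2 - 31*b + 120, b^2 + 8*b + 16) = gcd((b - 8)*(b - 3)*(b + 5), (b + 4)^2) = 1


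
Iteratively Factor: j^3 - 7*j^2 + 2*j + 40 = (j + 2)*(j^2 - 9*j + 20) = (j - 4)*(j + 2)*(j - 5)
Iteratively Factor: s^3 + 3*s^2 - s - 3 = (s - 1)*(s^2 + 4*s + 3) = (s - 1)*(s + 1)*(s + 3)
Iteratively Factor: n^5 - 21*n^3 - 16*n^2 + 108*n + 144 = (n + 2)*(n^4 - 2*n^3 - 17*n^2 + 18*n + 72) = (n - 4)*(n + 2)*(n^3 + 2*n^2 - 9*n - 18) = (n - 4)*(n - 3)*(n + 2)*(n^2 + 5*n + 6) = (n - 4)*(n - 3)*(n + 2)^2*(n + 3)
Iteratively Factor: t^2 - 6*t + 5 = (t - 5)*(t - 1)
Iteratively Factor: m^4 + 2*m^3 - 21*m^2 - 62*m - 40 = (m + 2)*(m^3 - 21*m - 20) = (m + 1)*(m + 2)*(m^2 - m - 20) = (m - 5)*(m + 1)*(m + 2)*(m + 4)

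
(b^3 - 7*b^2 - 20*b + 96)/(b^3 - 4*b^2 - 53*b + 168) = (b + 4)/(b + 7)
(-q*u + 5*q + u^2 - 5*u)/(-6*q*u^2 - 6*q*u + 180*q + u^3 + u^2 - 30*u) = (q - u)/(6*q*u + 36*q - u^2 - 6*u)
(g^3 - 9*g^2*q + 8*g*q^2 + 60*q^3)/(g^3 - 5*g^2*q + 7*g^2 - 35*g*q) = (g^2 - 4*g*q - 12*q^2)/(g*(g + 7))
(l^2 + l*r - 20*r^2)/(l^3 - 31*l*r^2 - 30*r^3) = (-l + 4*r)/(-l^2 + 5*l*r + 6*r^2)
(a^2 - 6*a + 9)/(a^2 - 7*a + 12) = (a - 3)/(a - 4)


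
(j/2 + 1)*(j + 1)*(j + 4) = j^3/2 + 7*j^2/2 + 7*j + 4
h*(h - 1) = h^2 - h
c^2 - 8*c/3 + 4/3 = (c - 2)*(c - 2/3)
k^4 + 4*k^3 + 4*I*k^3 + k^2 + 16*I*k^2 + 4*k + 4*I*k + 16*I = (k + 4)*(k - I)*(k + I)*(k + 4*I)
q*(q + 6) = q^2 + 6*q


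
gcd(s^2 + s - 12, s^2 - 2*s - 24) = s + 4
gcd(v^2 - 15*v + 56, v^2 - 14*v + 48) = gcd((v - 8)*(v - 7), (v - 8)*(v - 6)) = v - 8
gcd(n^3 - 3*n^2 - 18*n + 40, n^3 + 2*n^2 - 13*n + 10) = n - 2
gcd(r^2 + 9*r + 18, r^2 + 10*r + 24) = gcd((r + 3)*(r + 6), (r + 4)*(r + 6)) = r + 6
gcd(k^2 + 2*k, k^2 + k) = k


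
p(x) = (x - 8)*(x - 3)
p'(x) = 2*x - 11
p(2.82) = 0.93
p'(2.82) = -5.36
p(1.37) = 10.81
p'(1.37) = -8.26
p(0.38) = 19.96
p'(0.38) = -10.24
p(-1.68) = 45.30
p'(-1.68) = -14.36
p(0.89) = 15.00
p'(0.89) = -9.22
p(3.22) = -1.05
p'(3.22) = -4.56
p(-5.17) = 107.60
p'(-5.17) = -21.34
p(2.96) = 0.20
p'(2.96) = -5.08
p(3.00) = 0.00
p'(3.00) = -5.00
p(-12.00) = 300.00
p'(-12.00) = -35.00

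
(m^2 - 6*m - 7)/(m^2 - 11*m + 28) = (m + 1)/(m - 4)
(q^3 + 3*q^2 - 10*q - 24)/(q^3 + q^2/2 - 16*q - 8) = 2*(q^2 - q - 6)/(2*q^2 - 7*q - 4)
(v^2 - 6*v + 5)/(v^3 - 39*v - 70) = (-v^2 + 6*v - 5)/(-v^3 + 39*v + 70)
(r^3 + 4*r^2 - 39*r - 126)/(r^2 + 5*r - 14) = (r^2 - 3*r - 18)/(r - 2)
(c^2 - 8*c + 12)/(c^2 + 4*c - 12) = (c - 6)/(c + 6)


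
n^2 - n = n*(n - 1)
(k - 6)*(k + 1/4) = k^2 - 23*k/4 - 3/2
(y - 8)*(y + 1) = y^2 - 7*y - 8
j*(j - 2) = j^2 - 2*j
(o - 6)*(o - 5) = o^2 - 11*o + 30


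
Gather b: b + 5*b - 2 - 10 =6*b - 12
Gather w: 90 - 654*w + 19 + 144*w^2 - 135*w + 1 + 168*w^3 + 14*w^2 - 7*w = 168*w^3 + 158*w^2 - 796*w + 110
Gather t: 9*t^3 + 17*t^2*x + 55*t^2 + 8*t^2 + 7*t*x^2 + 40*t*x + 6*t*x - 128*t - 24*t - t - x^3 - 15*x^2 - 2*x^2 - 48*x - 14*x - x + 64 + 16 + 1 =9*t^3 + t^2*(17*x + 63) + t*(7*x^2 + 46*x - 153) - x^3 - 17*x^2 - 63*x + 81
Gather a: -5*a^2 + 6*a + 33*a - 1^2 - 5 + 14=-5*a^2 + 39*a + 8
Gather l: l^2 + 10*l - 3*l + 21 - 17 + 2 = l^2 + 7*l + 6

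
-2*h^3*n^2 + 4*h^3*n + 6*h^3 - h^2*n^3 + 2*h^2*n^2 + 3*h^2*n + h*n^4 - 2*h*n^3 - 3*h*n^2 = (-2*h + n)*(h + n)*(n - 3)*(h*n + h)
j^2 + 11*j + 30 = (j + 5)*(j + 6)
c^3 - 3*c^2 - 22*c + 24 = (c - 6)*(c - 1)*(c + 4)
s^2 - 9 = (s - 3)*(s + 3)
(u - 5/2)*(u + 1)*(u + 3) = u^3 + 3*u^2/2 - 7*u - 15/2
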